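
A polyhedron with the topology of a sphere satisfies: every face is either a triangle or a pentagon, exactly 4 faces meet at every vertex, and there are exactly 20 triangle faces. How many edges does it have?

Let x be the number of pentagons; then F = 20 + x.
Edge–face incidences: 2E = 3·20 + 5·x = 60 + 5x.
Every vertex has degree 4, so 4V = 2E.
Euler: V − E + F = 2 ⇒ (2E)/4 − E + (20 + x) = 2.
Multiply by 8: 2·(2E) − 4·(2E) + 8·(20 + x) = 16, i.e. 160 + 8x − 2·(60 + 5x) = 16.
Collecting terms: −2x + 40 = 16, so −2x = −24, so x = 12.
Then 2E = 60 + 5·12 = 120, so E = 60, V = 2E/4 = 30, F = 20 + 12 = 32.

60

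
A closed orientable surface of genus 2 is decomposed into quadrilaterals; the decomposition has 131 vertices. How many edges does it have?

266

χ = 2 − 2·2 = -2, and every face is a square so 4F = 2E.
V − E + F = -2 with E = 4F/2 gives 131 − (4/2 − 1)·F = -2, so F = 133 and E = 266.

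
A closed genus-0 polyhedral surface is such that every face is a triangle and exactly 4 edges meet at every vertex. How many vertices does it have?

Each face has 3 edges and each edge borders two faces, so 2E = 3F.
Each vertex has degree 4, so 4V = 2E and hence V = 3F/4.
Euler: V − E + F = 2 ⇒ (3F/4) − (3F/2) + F = 2.
Multiply by 8: (6 − 12 + 8)F = 16, i.e. 2F = 16.
So F = 8, E = 3·8/2 = 12, V = 3·8/4 = 6.

6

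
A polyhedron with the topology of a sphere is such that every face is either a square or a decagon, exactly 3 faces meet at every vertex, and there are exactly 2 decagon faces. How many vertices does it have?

20

Let x be the number of squares; then F = 2 + x.
Edge–face incidences: 2E = 10·2 + 4·x = 20 + 4x.
Every vertex has degree 3, so 3V = 2E.
Euler: V − E + F = 2 ⇒ (2E)/3 − E + (2 + x) = 2.
Multiply by 6: 2·(2E) − 3·(2E) + 6·(2 + x) = 12, i.e. 12 + 6x − (20 + 4x) = 12.
Collecting terms: 2x − 8 = 12, so 2x = 20, so x = 10.
Then 2E = 20 + 4·10 = 60, so E = 30, V = 2E/3 = 20, F = 2 + 10 = 12.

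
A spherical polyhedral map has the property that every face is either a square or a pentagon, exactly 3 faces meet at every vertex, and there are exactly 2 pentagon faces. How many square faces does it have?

Let x be the number of squares; then F = 2 + x.
Edge–face incidences: 2E = 5·2 + 4·x = 10 + 4x.
Every vertex has degree 3, so 3V = 2E.
Euler: V − E + F = 2 ⇒ (2E)/3 − E + (2 + x) = 2.
Multiply by 6: 2·(2E) − 3·(2E) + 6·(2 + x) = 12, i.e. 12 + 6x − (10 + 4x) = 12.
Collecting terms: 2x + 2 = 12, so 2x = 10, so x = 5.
Then 2E = 10 + 4·5 = 30, so E = 15, V = 2E/3 = 10, F = 2 + 5 = 7.

5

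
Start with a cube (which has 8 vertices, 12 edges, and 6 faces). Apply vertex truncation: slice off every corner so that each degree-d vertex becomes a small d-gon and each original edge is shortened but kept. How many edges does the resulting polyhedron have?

Truncation replaces each original edge-end by a new vertex, so V′ = 2E = 24.
Each original edge survives, and each old vertex of degree d contributes d new edges; summing degrees gives Σd = 2E, so E′ = E + 2E = 3E = 36.
Each original face survives and each original vertex becomes one new face: F′ = F + V = 14.

36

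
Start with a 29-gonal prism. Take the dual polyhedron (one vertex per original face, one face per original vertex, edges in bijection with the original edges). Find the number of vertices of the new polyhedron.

The base solid has V = 58, E = 87, F = 31.
The dual swaps V and F and preserves E: V′ = F = 31, E′ = E = 87, F′ = V = 58.

31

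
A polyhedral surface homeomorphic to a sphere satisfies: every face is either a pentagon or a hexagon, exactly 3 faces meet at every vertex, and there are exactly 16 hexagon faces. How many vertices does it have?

Let x be the number of pentagons; then F = 16 + x.
Edge–face incidences: 2E = 6·16 + 5·x = 96 + 5x.
Every vertex has degree 3, so 3V = 2E.
Euler: V − E + F = 2 ⇒ (2E)/3 − E + (16 + x) = 2.
Multiply by 6: 2·(2E) − 3·(2E) + 6·(16 + x) = 12, i.e. 96 + 6x − (96 + 5x) = 12.
Collecting terms: x = 12.
Then 2E = 96 + 5·12 = 156, so E = 78, V = 2E/3 = 52, F = 16 + 12 = 28.

52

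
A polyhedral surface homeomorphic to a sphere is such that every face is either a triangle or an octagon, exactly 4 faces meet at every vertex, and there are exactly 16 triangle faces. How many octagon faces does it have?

2

Let x be the number of octagons; then F = 16 + x.
Edge–face incidences: 2E = 3·16 + 8·x = 48 + 8x.
Every vertex has degree 4, so 4V = 2E.
Euler: V − E + F = 2 ⇒ (2E)/4 − E + (16 + x) = 2.
Multiply by 8: 2·(2E) − 4·(2E) + 8·(16 + x) = 16, i.e. 128 + 8x − 2·(48 + 8x) = 16.
Collecting terms: −8x + 32 = 16, so −8x = −16, so x = 2.
Then 2E = 48 + 8·2 = 64, so E = 32, V = 2E/4 = 16, F = 16 + 2 = 18.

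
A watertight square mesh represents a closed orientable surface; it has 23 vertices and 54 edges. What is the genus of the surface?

3

Every face is a square and each edge borders two faces, so 4F = 2·54, giving F = 27.
χ = V − E + F = 23 − 54 + 27 = -4.
For a closed orientable surface χ = 2 − 2g, so g = (2 − (-4))/2 = 3.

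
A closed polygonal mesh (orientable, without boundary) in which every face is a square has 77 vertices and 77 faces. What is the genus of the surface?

1

Every face is a square, so 2E = 4·77 = 308, giving E = 154.
χ = V − E + F = 77 − 154 + 77 = 0.
For a closed orientable surface χ = 2 − 2g, so g = (2 − (0))/2 = 1.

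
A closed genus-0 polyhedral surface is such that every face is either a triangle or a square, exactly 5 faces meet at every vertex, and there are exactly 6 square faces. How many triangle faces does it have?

32

Let x be the number of triangles; then F = 6 + x.
Edge–face incidences: 2E = 4·6 + 3·x = 24 + 3x.
Every vertex has degree 5, so 5V = 2E.
Euler: V − E + F = 2 ⇒ (2E)/5 − E + (6 + x) = 2.
Multiply by 10: 2·(2E) − 5·(2E) + 10·(6 + x) = 20, i.e. 60 + 10x − 3·(24 + 3x) = 20.
Collecting terms: x − 12 = 20, so x = 32.
Then 2E = 24 + 3·32 = 120, so E = 60, V = 2E/5 = 24, F = 6 + 32 = 38.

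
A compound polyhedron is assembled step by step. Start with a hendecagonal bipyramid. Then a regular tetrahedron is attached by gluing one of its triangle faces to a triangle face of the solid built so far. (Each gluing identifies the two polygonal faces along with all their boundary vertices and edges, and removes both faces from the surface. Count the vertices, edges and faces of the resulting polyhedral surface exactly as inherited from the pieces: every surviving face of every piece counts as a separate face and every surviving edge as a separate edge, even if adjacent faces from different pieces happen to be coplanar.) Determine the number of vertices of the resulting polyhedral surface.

14

A hendecagonal bipyramid: V=13, E=33, F=22.
Attach a regular tetrahedron (V=4, E=6, F=4) along a 3-gon: merge 3 vertices and 3 edges, delete both glued faces → V=14, E=36, F=24.
Check: V − E + F = 14 − 36 + 24 = 2.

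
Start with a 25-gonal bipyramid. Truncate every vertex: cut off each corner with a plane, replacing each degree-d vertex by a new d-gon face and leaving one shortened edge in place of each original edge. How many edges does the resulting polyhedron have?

The base solid has V = 27, E = 75, F = 50.
Truncation replaces each original edge-end by a new vertex, so V′ = 2E = 150.
Each original edge survives, and each old vertex of degree d contributes d new edges; summing degrees gives Σd = 2E, so E′ = E + 2E = 3E = 225.
Each original face survives and each original vertex becomes one new face: F′ = F + V = 77.

225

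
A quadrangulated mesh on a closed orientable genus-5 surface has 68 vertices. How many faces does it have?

76

χ = 2 − 2·5 = -8, and every face is a square so 4F = 2E.
V − E + F = -8 with E = 4F/2 gives 68 − (4/2 − 1)·F = -8, so F = 76 and E = 152.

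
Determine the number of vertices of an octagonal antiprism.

16

An antiprism on an n-gon has two n-gon caps and 2n triangles: V = 2·8 = 16, E = 4·8 = 32, F = 2·8 + 2 = 18.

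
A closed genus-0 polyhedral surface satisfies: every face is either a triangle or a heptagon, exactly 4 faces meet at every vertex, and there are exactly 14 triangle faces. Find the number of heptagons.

Let x be the number of heptagons; then F = 14 + x.
Edge–face incidences: 2E = 3·14 + 7·x = 42 + 7x.
Every vertex has degree 4, so 4V = 2E.
Euler: V − E + F = 2 ⇒ (2E)/4 − E + (14 + x) = 2.
Multiply by 8: 2·(2E) − 4·(2E) + 8·(14 + x) = 16, i.e. 112 + 8x − 2·(42 + 7x) = 16.
Collecting terms: −6x + 28 = 16, so −6x = −12, so x = 2.
Then 2E = 42 + 7·2 = 56, so E = 28, V = 2E/4 = 14, F = 14 + 2 = 16.

2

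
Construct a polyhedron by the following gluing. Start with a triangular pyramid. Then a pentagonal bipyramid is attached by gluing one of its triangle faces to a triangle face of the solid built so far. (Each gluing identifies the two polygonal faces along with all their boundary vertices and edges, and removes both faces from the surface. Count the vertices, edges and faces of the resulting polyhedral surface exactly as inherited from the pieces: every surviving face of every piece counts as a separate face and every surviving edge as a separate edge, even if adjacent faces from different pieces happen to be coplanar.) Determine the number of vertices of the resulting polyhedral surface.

A triangular pyramid: V=4, E=6, F=4.
Attach a pentagonal bipyramid (V=7, E=15, F=10) along a 3-gon: merge 3 vertices and 3 edges, delete both glued faces → V=8, E=18, F=12.
Check: V − E + F = 8 − 18 + 12 = 2.

8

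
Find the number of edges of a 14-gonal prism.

42

A prism on an n-gon has two n-gon bases and n rectangular sides: V = 2·14 = 28, E = 3·14 = 42, F = 14 + 2 = 16.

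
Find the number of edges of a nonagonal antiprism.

36

An antiprism on an n-gon has two n-gon caps and 2n triangles: V = 2·9 = 18, E = 4·9 = 36, F = 2·9 + 2 = 20.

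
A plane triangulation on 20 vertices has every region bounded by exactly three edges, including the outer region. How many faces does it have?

36

In a plane triangulation 3F = 2E and V − E + F = 2, so F = 2V − 4 = 2·20 − 4 = 36.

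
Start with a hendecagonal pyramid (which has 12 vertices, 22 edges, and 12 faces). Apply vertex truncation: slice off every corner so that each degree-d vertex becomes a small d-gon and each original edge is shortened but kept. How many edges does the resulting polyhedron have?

Truncation replaces each original edge-end by a new vertex, so V′ = 2E = 44.
Each original edge survives, and each old vertex of degree d contributes d new edges; summing degrees gives Σd = 2E, so E′ = E + 2E = 3E = 66.
Each original face survives and each original vertex becomes one new face: F′ = F + V = 24.

66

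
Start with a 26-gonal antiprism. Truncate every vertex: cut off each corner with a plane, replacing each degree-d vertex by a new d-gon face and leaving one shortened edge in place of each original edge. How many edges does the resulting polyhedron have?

312

The base solid has V = 52, E = 104, F = 54.
Truncation replaces each original edge-end by a new vertex, so V′ = 2E = 208.
Each original edge survives, and each old vertex of degree d contributes d new edges; summing degrees gives Σd = 2E, so E′ = E + 2E = 3E = 312.
Each original face survives and each original vertex becomes one new face: F′ = F + V = 106.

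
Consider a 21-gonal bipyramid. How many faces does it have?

A bipyramid over an n-gon has 2n triangular faces and n + 2 vertices: V = 21 + 2 = 23, E = 3·21 = 63, F = 2·21 = 42.

42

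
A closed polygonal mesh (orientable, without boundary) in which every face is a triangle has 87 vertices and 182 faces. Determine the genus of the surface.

Every face is a triangle, so 2E = 3·182 = 546, giving E = 273.
χ = V − E + F = 87 − 273 + 182 = -4.
For a closed orientable surface χ = 2 − 2g, so g = (2 − (-4))/2 = 3.

3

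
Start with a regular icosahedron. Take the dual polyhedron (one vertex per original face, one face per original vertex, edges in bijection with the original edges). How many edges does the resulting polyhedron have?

The base solid has V = 12, E = 30, F = 20.
The dual swaps V and F and preserves E: V′ = F = 20, E′ = E = 30, F′ = V = 12.

30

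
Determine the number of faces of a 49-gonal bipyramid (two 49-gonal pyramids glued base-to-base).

A bipyramid over an n-gon has 2n triangular faces and n + 2 vertices: V = 49 + 2 = 51, E = 3·49 = 147, F = 2·49 = 98.

98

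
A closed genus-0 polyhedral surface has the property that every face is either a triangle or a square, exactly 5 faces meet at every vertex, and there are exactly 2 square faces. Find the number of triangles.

Let x be the number of triangles; then F = 2 + x.
Edge–face incidences: 2E = 4·2 + 3·x = 8 + 3x.
Every vertex has degree 5, so 5V = 2E.
Euler: V − E + F = 2 ⇒ (2E)/5 − E + (2 + x) = 2.
Multiply by 10: 2·(2E) − 5·(2E) + 10·(2 + x) = 20, i.e. 20 + 10x − 3·(8 + 3x) = 20.
Collecting terms: x − 4 = 20, so x = 24.
Then 2E = 8 + 3·24 = 80, so E = 40, V = 2E/5 = 16, F = 2 + 24 = 26.

24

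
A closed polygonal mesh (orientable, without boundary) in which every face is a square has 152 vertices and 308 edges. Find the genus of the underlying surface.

2

Every face is a square and each edge borders two faces, so 4F = 2·308, giving F = 154.
χ = V − E + F = 152 − 308 + 154 = -2.
For a closed orientable surface χ = 2 − 2g, so g = (2 − (-2))/2 = 2.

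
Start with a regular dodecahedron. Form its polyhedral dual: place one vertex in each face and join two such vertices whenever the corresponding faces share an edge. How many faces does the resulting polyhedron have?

20

The base solid has V = 20, E = 30, F = 12.
The dual swaps V and F and preserves E: V′ = F = 12, E′ = E = 30, F′ = V = 20.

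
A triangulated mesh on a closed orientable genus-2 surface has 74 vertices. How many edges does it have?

228

χ = 2 − 2·2 = -2, and every face is a triangle so 3F = 2E.
V − E + F = -2 with E = 3F/2 gives 74 − (3/2 − 1)·F = -2, so F = 152 and E = 228.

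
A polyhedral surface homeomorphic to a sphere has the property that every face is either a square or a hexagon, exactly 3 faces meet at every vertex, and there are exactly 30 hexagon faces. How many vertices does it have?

68

Let x be the number of squares; then F = 30 + x.
Edge–face incidences: 2E = 6·30 + 4·x = 180 + 4x.
Every vertex has degree 3, so 3V = 2E.
Euler: V − E + F = 2 ⇒ (2E)/3 − E + (30 + x) = 2.
Multiply by 6: 2·(2E) − 3·(2E) + 6·(30 + x) = 12, i.e. 180 + 6x − (180 + 4x) = 12.
Collecting terms: 2x = 12, so x = 6.
Then 2E = 180 + 4·6 = 204, so E = 102, V = 2E/3 = 68, F = 30 + 6 = 36.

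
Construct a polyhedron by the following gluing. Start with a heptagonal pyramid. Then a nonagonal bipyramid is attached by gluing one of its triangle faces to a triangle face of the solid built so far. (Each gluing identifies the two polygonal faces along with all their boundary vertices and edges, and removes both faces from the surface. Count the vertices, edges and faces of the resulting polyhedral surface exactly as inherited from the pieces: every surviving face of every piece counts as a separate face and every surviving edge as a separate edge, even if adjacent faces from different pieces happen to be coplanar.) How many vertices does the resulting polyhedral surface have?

16

A heptagonal pyramid: V=8, E=14, F=8.
Attach a nonagonal bipyramid (V=11, E=27, F=18) along a 3-gon: merge 3 vertices and 3 edges, delete both glued faces → V=16, E=38, F=24.
Check: V − E + F = 16 − 38 + 24 = 2.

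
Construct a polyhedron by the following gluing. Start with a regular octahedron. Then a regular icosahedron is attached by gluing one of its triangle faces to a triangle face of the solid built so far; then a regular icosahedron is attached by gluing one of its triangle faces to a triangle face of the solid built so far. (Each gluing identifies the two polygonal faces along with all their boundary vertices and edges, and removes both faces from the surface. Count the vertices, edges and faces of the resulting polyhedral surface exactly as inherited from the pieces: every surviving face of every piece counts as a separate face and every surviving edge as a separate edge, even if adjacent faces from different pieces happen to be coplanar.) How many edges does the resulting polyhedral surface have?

A regular octahedron: V=6, E=12, F=8.
Attach a regular icosahedron (V=12, E=30, F=20) along a 3-gon: merge 3 vertices and 3 edges, delete both glued faces → V=15, E=39, F=26.
Attach a regular icosahedron (V=12, E=30, F=20) along a 3-gon: merge 3 vertices and 3 edges, delete both glued faces → V=24, E=66, F=44.
Check: V − E + F = 24 − 66 + 44 = 2.

66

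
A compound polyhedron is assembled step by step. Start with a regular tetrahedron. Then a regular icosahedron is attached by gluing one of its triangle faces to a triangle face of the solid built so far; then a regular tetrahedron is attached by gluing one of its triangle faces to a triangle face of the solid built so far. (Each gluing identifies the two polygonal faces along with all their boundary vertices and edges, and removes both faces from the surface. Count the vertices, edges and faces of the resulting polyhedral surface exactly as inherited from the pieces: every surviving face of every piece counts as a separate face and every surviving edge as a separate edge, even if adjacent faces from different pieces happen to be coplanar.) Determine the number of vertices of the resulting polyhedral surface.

14

A regular tetrahedron: V=4, E=6, F=4.
Attach a regular icosahedron (V=12, E=30, F=20) along a 3-gon: merge 3 vertices and 3 edges, delete both glued faces → V=13, E=33, F=22.
Attach a regular tetrahedron (V=4, E=6, F=4) along a 3-gon: merge 3 vertices and 3 edges, delete both glued faces → V=14, E=36, F=24.
Check: V − E + F = 14 − 36 + 24 = 2.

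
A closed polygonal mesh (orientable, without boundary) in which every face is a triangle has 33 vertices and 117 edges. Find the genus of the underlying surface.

4

Every face is a triangle and each edge borders two faces, so 3F = 2·117, giving F = 78.
χ = V − E + F = 33 − 117 + 78 = -6.
For a closed orientable surface χ = 2 − 2g, so g = (2 − (-6))/2 = 4.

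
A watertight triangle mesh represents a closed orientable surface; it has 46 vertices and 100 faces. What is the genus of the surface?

Every face is a triangle, so 2E = 3·100 = 300, giving E = 150.
χ = V − E + F = 46 − 150 + 100 = -4.
For a closed orientable surface χ = 2 − 2g, so g = (2 − (-4))/2 = 3.

3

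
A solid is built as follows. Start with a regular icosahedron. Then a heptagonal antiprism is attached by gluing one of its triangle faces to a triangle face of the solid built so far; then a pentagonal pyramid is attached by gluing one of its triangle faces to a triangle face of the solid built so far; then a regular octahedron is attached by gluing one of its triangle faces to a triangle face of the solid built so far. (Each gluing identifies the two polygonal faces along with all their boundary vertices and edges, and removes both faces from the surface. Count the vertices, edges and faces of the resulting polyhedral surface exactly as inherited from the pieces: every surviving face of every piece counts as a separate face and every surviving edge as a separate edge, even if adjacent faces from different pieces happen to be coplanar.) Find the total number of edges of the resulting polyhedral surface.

A regular icosahedron: V=12, E=30, F=20.
Attach a heptagonal antiprism (V=14, E=28, F=16) along a 3-gon: merge 3 vertices and 3 edges, delete both glued faces → V=23, E=55, F=34.
Attach a pentagonal pyramid (V=6, E=10, F=6) along a 3-gon: merge 3 vertices and 3 edges, delete both glued faces → V=26, E=62, F=38.
Attach a regular octahedron (V=6, E=12, F=8) along a 3-gon: merge 3 vertices and 3 edges, delete both glued faces → V=29, E=71, F=44.
Check: V − E + F = 29 − 71 + 44 = 2.

71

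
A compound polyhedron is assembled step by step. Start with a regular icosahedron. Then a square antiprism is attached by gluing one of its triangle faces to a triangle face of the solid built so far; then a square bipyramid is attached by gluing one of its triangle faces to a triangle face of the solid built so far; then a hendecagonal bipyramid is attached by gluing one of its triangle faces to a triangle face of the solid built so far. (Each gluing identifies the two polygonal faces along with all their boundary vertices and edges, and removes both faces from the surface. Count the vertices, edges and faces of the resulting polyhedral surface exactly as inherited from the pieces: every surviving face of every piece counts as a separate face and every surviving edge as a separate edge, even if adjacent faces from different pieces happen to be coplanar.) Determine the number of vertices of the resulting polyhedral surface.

30

A regular icosahedron: V=12, E=30, F=20.
Attach a square antiprism (V=8, E=16, F=10) along a 3-gon: merge 3 vertices and 3 edges, delete both glued faces → V=17, E=43, F=28.
Attach a square bipyramid (V=6, E=12, F=8) along a 3-gon: merge 3 vertices and 3 edges, delete both glued faces → V=20, E=52, F=34.
Attach a hendecagonal bipyramid (V=13, E=33, F=22) along a 3-gon: merge 3 vertices and 3 edges, delete both glued faces → V=30, E=82, F=54.
Check: V − E + F = 30 − 82 + 54 = 2.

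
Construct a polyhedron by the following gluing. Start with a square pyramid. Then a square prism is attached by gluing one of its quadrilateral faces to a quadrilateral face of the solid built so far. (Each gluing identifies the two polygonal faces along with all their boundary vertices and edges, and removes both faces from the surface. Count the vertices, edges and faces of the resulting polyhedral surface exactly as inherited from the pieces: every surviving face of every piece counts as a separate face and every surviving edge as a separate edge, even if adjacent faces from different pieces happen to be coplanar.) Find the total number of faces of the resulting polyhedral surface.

A square pyramid: V=5, E=8, F=5.
Attach a square prism (V=8, E=12, F=6) along a 4-gon: merge 4 vertices and 4 edges, delete both glued faces → V=9, E=16, F=9.
Check: V − E + F = 9 − 16 + 9 = 2.

9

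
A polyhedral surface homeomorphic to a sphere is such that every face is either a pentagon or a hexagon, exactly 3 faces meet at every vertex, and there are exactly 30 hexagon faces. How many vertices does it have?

80

Let x be the number of pentagons; then F = 30 + x.
Edge–face incidences: 2E = 6·30 + 5·x = 180 + 5x.
Every vertex has degree 3, so 3V = 2E.
Euler: V − E + F = 2 ⇒ (2E)/3 − E + (30 + x) = 2.
Multiply by 6: 2·(2E) − 3·(2E) + 6·(30 + x) = 12, i.e. 180 + 6x − (180 + 5x) = 12.
Collecting terms: x = 12.
Then 2E = 180 + 5·12 = 240, so E = 120, V = 2E/3 = 80, F = 30 + 12 = 42.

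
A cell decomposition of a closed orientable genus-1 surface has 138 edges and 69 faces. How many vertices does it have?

69

For a closed orientable surface of genus 1, χ = 2 − 2·1 = 0.
V = 0 + E − F = 0 + 138 − 69 = 69.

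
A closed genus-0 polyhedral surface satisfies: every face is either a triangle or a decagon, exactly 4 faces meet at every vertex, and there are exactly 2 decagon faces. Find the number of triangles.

Let x be the number of triangles; then F = 2 + x.
Edge–face incidences: 2E = 10·2 + 3·x = 20 + 3x.
Every vertex has degree 4, so 4V = 2E.
Euler: V − E + F = 2 ⇒ (2E)/4 − E + (2 + x) = 2.
Multiply by 8: 2·(2E) − 4·(2E) + 8·(2 + x) = 16, i.e. 16 + 8x − 2·(20 + 3x) = 16.
Collecting terms: 2x − 24 = 16, so 2x = 40, so x = 20.
Then 2E = 20 + 3·20 = 80, so E = 40, V = 2E/4 = 20, F = 2 + 20 = 22.

20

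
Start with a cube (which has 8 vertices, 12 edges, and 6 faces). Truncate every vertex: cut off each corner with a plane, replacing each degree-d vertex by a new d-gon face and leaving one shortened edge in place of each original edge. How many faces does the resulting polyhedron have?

Truncation replaces each original edge-end by a new vertex, so V′ = 2E = 24.
Each original edge survives, and each old vertex of degree d contributes d new edges; summing degrees gives Σd = 2E, so E′ = E + 2E = 3E = 36.
Each original face survives and each original vertex becomes one new face: F′ = F + V = 14.

14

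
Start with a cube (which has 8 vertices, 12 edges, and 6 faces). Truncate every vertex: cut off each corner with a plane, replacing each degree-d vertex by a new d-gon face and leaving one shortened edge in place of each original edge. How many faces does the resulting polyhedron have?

14

Truncation replaces each original edge-end by a new vertex, so V′ = 2E = 24.
Each original edge survives, and each old vertex of degree d contributes d new edges; summing degrees gives Σd = 2E, so E′ = E + 2E = 3E = 36.
Each original face survives and each original vertex becomes one new face: F′ = F + V = 14.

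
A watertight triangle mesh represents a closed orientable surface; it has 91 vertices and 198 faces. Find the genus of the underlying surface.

5

Every face is a triangle, so 2E = 3·198 = 594, giving E = 297.
χ = V − E + F = 91 − 297 + 198 = -8.
For a closed orientable surface χ = 2 − 2g, so g = (2 − (-8))/2 = 5.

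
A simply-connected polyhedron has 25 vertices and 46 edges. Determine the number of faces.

23

Here V − E + F = 2.
F = 2 − V + E = 2 − 25 + 46 = 23.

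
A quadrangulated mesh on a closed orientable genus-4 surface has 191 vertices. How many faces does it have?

197

χ = 2 − 2·4 = -6, and every face is a square so 4F = 2E.
V − E + F = -6 with E = 4F/2 gives 191 − (4/2 − 1)·F = -6, so F = 197 and E = 394.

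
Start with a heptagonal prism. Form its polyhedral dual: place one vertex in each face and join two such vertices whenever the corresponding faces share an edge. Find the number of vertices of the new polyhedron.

The base solid has V = 14, E = 21, F = 9.
The dual swaps V and F and preserves E: V′ = F = 9, E′ = E = 21, F′ = V = 14.

9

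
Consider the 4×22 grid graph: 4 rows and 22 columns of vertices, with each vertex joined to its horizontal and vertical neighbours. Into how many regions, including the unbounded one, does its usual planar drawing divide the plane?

The grid has V = 4·22 = 88 vertices and E = 4·21 + 22·3 = 150 edges.
F = 2 − V + E = 2 − 88 + 150 = 64.

64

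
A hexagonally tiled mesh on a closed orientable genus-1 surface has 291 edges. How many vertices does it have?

χ = 2 − 2·1 = 0, and every face is a hexagon so 6F = 2E.
F = 2E/6 = 97. Then V = 0 + E − F = 0 + 291 − 97 = 194.

194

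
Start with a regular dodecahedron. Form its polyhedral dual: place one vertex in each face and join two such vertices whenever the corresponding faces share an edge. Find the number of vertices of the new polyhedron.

The base solid has V = 20, E = 30, F = 12.
The dual swaps V and F and preserves E: V′ = F = 12, E′ = E = 30, F′ = V = 20.

12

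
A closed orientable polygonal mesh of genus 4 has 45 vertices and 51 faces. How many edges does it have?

For a closed orientable surface of genus 4, χ = 2 − 2·4 = -6.
E = V + F − (-6) = 45 + 51 − (-6) = 102.

102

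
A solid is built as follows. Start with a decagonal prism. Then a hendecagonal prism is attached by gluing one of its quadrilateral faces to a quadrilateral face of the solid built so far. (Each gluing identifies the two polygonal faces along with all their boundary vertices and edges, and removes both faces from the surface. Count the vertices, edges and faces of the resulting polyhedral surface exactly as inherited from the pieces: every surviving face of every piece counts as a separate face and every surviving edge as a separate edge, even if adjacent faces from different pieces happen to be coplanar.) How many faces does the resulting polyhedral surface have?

A decagonal prism: V=20, E=30, F=12.
Attach a hendecagonal prism (V=22, E=33, F=13) along a 4-gon: merge 4 vertices and 4 edges, delete both glued faces → V=38, E=59, F=23.
Check: V − E + F = 38 − 59 + 23 = 2.

23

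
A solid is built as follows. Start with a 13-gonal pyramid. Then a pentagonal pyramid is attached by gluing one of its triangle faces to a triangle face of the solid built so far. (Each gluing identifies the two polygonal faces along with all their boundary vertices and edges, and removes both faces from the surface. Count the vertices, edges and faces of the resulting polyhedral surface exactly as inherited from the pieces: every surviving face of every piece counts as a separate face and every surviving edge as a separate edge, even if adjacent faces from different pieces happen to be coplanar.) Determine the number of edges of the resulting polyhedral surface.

33

A 13-gonal pyramid: V=14, E=26, F=14.
Attach a pentagonal pyramid (V=6, E=10, F=6) along a 3-gon: merge 3 vertices and 3 edges, delete both glued faces → V=17, E=33, F=18.
Check: V − E + F = 17 − 33 + 18 = 2.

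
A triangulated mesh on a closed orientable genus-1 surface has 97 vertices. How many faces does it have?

194

χ = 2 − 2·1 = 0, and every face is a triangle so 3F = 2E.
V − E + F = 0 with E = 3F/2 gives 97 − (3/2 − 1)·F = 0, so F = 194 and E = 291.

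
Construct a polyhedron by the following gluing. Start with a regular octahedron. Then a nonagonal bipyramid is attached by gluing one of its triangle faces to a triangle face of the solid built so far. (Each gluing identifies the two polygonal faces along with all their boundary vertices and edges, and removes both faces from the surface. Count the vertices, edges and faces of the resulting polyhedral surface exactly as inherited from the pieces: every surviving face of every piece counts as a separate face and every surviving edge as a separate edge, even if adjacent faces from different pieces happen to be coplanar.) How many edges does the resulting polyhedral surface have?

A regular octahedron: V=6, E=12, F=8.
Attach a nonagonal bipyramid (V=11, E=27, F=18) along a 3-gon: merge 3 vertices and 3 edges, delete both glued faces → V=14, E=36, F=24.
Check: V − E + F = 14 − 36 + 24 = 2.

36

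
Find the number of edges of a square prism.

12

A prism on an n-gon has two n-gon bases and n rectangular sides: V = 2·4 = 8, E = 3·4 = 12, F = 4 + 2 = 6.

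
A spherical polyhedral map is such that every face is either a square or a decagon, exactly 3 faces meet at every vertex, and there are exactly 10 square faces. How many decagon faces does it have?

2

Let x be the number of decagons; then F = 10 + x.
Edge–face incidences: 2E = 4·10 + 10·x = 40 + 10x.
Every vertex has degree 3, so 3V = 2E.
Euler: V − E + F = 2 ⇒ (2E)/3 − E + (10 + x) = 2.
Multiply by 6: 2·(2E) − 3·(2E) + 6·(10 + x) = 12, i.e. 60 + 6x − (40 + 10x) = 12.
Collecting terms: −4x + 20 = 12, so −4x = −8, so x = 2.
Then 2E = 40 + 10·2 = 60, so E = 30, V = 2E/3 = 20, F = 10 + 2 = 12.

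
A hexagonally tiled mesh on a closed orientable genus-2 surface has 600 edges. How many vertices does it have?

χ = 2 − 2·2 = -2, and every face is a hexagon so 6F = 2E.
F = 2E/6 = 200. Then V = -2 + E − F = -2 + 600 − 200 = 398.

398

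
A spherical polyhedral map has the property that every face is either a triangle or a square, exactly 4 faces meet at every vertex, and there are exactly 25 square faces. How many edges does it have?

62

Let x be the number of triangles; then F = 25 + x.
Edge–face incidences: 2E = 4·25 + 3·x = 100 + 3x.
Every vertex has degree 4, so 4V = 2E.
Euler: V − E + F = 2 ⇒ (2E)/4 − E + (25 + x) = 2.
Multiply by 8: 2·(2E) − 4·(2E) + 8·(25 + x) = 16, i.e. 200 + 8x − 2·(100 + 3x) = 16.
Collecting terms: 2x = 16, so x = 8.
Then 2E = 100 + 3·8 = 124, so E = 62, V = 2E/4 = 31, F = 25 + 8 = 33.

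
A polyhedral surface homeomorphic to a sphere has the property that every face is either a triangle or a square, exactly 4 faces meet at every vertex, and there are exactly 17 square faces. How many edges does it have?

46

Let x be the number of triangles; then F = 17 + x.
Edge–face incidences: 2E = 4·17 + 3·x = 68 + 3x.
Every vertex has degree 4, so 4V = 2E.
Euler: V − E + F = 2 ⇒ (2E)/4 − E + (17 + x) = 2.
Multiply by 8: 2·(2E) − 4·(2E) + 8·(17 + x) = 16, i.e. 136 + 8x − 2·(68 + 3x) = 16.
Collecting terms: 2x = 16, so x = 8.
Then 2E = 68 + 3·8 = 92, so E = 46, V = 2E/4 = 23, F = 17 + 8 = 25.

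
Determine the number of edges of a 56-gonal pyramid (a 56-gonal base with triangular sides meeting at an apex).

A pyramid on an n-gon base has one n-gon and n triangles: V = 56 + 1 = 57, E = 2·56 = 112, F = 56 + 1 = 57.
Check: V − E + F = 57 − 112 + 57 = 2.

112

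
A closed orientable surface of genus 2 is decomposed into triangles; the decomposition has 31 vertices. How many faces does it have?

66

χ = 2 − 2·2 = -2, and every face is a triangle so 3F = 2E.
V − E + F = -2 with E = 3F/2 gives 31 − (3/2 − 1)·F = -2, so F = 66 and E = 99.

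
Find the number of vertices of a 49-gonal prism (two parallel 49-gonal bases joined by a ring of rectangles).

A prism on an n-gon has two n-gon bases and n rectangular sides: V = 2·49 = 98, E = 3·49 = 147, F = 49 + 2 = 51.

98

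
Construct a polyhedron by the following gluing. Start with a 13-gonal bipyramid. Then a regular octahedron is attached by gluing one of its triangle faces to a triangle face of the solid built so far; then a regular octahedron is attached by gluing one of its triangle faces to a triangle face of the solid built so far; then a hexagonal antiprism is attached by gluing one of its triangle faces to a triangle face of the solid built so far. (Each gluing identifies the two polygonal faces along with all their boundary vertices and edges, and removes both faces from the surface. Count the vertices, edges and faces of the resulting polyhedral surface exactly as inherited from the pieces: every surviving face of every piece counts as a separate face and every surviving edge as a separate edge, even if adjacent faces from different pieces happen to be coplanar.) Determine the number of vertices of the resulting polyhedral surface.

30

A 13-gonal bipyramid: V=15, E=39, F=26.
Attach a regular octahedron (V=6, E=12, F=8) along a 3-gon: merge 3 vertices and 3 edges, delete both glued faces → V=18, E=48, F=32.
Attach a regular octahedron (V=6, E=12, F=8) along a 3-gon: merge 3 vertices and 3 edges, delete both glued faces → V=21, E=57, F=38.
Attach a hexagonal antiprism (V=12, E=24, F=14) along a 3-gon: merge 3 vertices and 3 edges, delete both glued faces → V=30, E=78, F=50.
Check: V − E + F = 30 − 78 + 50 = 2.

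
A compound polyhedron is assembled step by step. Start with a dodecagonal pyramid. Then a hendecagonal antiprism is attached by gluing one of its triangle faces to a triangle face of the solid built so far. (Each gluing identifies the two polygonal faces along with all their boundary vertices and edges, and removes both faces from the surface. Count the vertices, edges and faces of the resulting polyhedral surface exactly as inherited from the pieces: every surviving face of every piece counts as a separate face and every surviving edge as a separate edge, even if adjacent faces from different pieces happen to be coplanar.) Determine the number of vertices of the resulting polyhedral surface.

A dodecagonal pyramid: V=13, E=24, F=13.
Attach a hendecagonal antiprism (V=22, E=44, F=24) along a 3-gon: merge 3 vertices and 3 edges, delete both glued faces → V=32, E=65, F=35.
Check: V − E + F = 32 − 65 + 35 = 2.

32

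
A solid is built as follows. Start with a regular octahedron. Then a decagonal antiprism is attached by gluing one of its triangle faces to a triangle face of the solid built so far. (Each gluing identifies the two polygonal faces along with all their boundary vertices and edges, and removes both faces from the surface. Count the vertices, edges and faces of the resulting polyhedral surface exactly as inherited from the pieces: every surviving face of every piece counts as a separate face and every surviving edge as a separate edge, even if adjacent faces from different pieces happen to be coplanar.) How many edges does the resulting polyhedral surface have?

49

A regular octahedron: V=6, E=12, F=8.
Attach a decagonal antiprism (V=20, E=40, F=22) along a 3-gon: merge 3 vertices and 3 edges, delete both glued faces → V=23, E=49, F=28.
Check: V − E + F = 23 − 49 + 28 = 2.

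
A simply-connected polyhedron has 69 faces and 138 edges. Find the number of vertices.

Here V − E + F = 2.
V = 2 + E − F = 2 + 138 − 69 = 71.

71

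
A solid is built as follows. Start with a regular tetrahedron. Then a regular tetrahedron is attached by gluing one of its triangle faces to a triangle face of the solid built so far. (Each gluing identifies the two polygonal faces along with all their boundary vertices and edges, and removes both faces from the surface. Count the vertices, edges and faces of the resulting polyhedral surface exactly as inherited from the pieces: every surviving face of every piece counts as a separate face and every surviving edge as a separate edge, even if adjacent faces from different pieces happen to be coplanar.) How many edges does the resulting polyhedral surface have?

9

A regular tetrahedron: V=4, E=6, F=4.
Attach a regular tetrahedron (V=4, E=6, F=4) along a 3-gon: merge 3 vertices and 3 edges, delete both glued faces → V=5, E=9, F=6.
Check: V − E + F = 5 − 9 + 6 = 2.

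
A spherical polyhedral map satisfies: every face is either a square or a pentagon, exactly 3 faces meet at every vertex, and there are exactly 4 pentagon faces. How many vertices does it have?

12

Let x be the number of squares; then F = 4 + x.
Edge–face incidences: 2E = 5·4 + 4·x = 20 + 4x.
Every vertex has degree 3, so 3V = 2E.
Euler: V − E + F = 2 ⇒ (2E)/3 − E + (4 + x) = 2.
Multiply by 6: 2·(2E) − 3·(2E) + 6·(4 + x) = 12, i.e. 24 + 6x − (20 + 4x) = 12.
Collecting terms: 2x + 4 = 12, so 2x = 8, so x = 4.
Then 2E = 20 + 4·4 = 36, so E = 18, V = 2E/3 = 12, F = 4 + 4 = 8.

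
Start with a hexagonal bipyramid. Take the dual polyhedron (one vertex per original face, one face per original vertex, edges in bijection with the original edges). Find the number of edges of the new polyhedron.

18

The base solid has V = 8, E = 18, F = 12.
The dual swaps V and F and preserves E: V′ = F = 12, E′ = E = 18, F′ = V = 8.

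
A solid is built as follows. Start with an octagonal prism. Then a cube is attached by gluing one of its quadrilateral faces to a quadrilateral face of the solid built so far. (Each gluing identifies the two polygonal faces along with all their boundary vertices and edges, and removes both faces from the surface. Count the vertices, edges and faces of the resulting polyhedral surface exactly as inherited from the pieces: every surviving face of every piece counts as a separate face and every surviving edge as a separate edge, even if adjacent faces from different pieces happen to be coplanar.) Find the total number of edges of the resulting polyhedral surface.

An octagonal prism: V=16, E=24, F=10.
Attach a cube (V=8, E=12, F=6) along a 4-gon: merge 4 vertices and 4 edges, delete both glued faces → V=20, E=32, F=14.
Check: V − E + F = 20 − 32 + 14 = 2.

32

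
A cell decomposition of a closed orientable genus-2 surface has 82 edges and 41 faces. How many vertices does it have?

For a closed orientable surface of genus 2, χ = 2 − 2·2 = -2.
V = -2 + E − F = -2 + 82 − 41 = 39.

39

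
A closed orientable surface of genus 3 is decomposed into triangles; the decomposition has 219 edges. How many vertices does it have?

69

χ = 2 − 2·3 = -4, and every face is a triangle so 3F = 2E.
F = 2E/3 = 146. Then V = -4 + E − F = -4 + 219 − 146 = 69.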